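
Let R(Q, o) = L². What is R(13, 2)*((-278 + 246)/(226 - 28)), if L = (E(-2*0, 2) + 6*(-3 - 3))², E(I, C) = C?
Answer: -21381376/99 ≈ -2.1597e+5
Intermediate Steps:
L = 1156 (L = (2 + 6*(-3 - 3))² = (2 + 6*(-6))² = (2 - 36)² = (-34)² = 1156)
R(Q, o) = 1336336 (R(Q, o) = 1156² = 1336336)
R(13, 2)*((-278 + 246)/(226 - 28)) = 1336336*((-278 + 246)/(226 - 28)) = 1336336*(-32/198) = 1336336*(-32*1/198) = 1336336*(-16/99) = -21381376/99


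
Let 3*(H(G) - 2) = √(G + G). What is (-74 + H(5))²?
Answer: (216 - √10)²/9 ≈ 5033.3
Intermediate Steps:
H(G) = 2 + √2*√G/3 (H(G) = 2 + √(G + G)/3 = 2 + √(2*G)/3 = 2 + (√2*√G)/3 = 2 + √2*√G/3)
(-74 + H(5))² = (-74 + (2 + √2*√5/3))² = (-74 + (2 + √10/3))² = (-72 + √10/3)²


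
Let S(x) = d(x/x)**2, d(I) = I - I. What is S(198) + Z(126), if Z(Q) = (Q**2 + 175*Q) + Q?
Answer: 38052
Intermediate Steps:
d(I) = 0
S(x) = 0 (S(x) = 0**2 = 0)
Z(Q) = Q**2 + 176*Q
S(198) + Z(126) = 0 + 126*(176 + 126) = 0 + 126*302 = 0 + 38052 = 38052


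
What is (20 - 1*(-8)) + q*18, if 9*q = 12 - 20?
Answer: 12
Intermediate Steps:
q = -8/9 (q = (12 - 20)/9 = (⅑)*(-8) = -8/9 ≈ -0.88889)
(20 - 1*(-8)) + q*18 = (20 - 1*(-8)) - 8/9*18 = (20 + 8) - 16 = 28 - 16 = 12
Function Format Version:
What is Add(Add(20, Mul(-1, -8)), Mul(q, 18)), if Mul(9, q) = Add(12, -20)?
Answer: 12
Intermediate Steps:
q = Rational(-8, 9) (q = Mul(Rational(1, 9), Add(12, -20)) = Mul(Rational(1, 9), -8) = Rational(-8, 9) ≈ -0.88889)
Add(Add(20, Mul(-1, -8)), Mul(q, 18)) = Add(Add(20, Mul(-1, -8)), Mul(Rational(-8, 9), 18)) = Add(Add(20, 8), -16) = Add(28, -16) = 12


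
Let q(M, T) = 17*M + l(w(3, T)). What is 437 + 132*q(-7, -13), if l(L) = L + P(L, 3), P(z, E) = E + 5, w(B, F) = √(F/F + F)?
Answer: -14215 + 264*I*√3 ≈ -14215.0 + 457.26*I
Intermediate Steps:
w(B, F) = √(1 + F)
P(z, E) = 5 + E
l(L) = 8 + L (l(L) = L + (5 + 3) = L + 8 = 8 + L)
q(M, T) = 8 + √(1 + T) + 17*M (q(M, T) = 17*M + (8 + √(1 + T)) = 8 + √(1 + T) + 17*M)
437 + 132*q(-7, -13) = 437 + 132*(8 + √(1 - 13) + 17*(-7)) = 437 + 132*(8 + √(-12) - 119) = 437 + 132*(8 + 2*I*√3 - 119) = 437 + 132*(-111 + 2*I*√3) = 437 + (-14652 + 264*I*√3) = -14215 + 264*I*√3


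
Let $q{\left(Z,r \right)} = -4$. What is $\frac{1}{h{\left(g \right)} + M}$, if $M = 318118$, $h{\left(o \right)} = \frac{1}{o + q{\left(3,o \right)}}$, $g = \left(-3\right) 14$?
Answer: $\frac{46}{14633427} \approx 3.1435 \cdot 10^{-6}$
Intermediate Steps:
$g = -42$
$h{\left(o \right)} = \frac{1}{-4 + o}$ ($h{\left(o \right)} = \frac{1}{o - 4} = \frac{1}{-4 + o}$)
$\frac{1}{h{\left(g \right)} + M} = \frac{1}{\frac{1}{-4 - 42} + 318118} = \frac{1}{\frac{1}{-46} + 318118} = \frac{1}{- \frac{1}{46} + 318118} = \frac{1}{\frac{14633427}{46}} = \frac{46}{14633427}$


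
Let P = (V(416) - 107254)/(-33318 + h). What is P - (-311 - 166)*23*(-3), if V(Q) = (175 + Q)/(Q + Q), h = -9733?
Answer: -1178802817679/35818432 ≈ -32911.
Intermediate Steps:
V(Q) = (175 + Q)/(2*Q) (V(Q) = (175 + Q)/((2*Q)) = (175 + Q)*(1/(2*Q)) = (175 + Q)/(2*Q))
P = 89234737/35818432 (P = ((½)*(175 + 416)/416 - 107254)/(-33318 - 9733) = ((½)*(1/416)*591 - 107254)/(-43051) = (591/832 - 107254)*(-1/43051) = -89234737/832*(-1/43051) = 89234737/35818432 ≈ 2.4913)
P - (-311 - 166)*23*(-3) = 89234737/35818432 - (-311 - 166)*23*(-3) = 89234737/35818432 - (-477)*(-69) = 89234737/35818432 - 1*32913 = 89234737/35818432 - 32913 = -1178802817679/35818432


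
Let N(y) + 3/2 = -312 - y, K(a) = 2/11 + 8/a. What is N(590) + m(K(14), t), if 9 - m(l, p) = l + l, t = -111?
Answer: -137985/154 ≈ -896.01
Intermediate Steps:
K(a) = 2/11 + 8/a (K(a) = 2*(1/11) + 8/a = 2/11 + 8/a)
m(l, p) = 9 - 2*l (m(l, p) = 9 - (l + l) = 9 - 2*l)
N(y) = -627/2 - y (N(y) = -3/2 + (-312 - y) = -627/2 - y)
N(590) + m(K(14), t) = (-627/2 - 1*590) + (9 - 2*(2/11 + 8/14)) = (-627/2 - 590) + (9 - 2*(2/11 + 8*(1/14))) = -1807/2 + (9 - 2*(2/11 + 4/7)) = -1807/2 + (9 - 2*58/77) = -1807/2 + (9 - 116/77) = -1807/2 + 577/77 = -137985/154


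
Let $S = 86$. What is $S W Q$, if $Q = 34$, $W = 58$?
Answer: $169592$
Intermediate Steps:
$S W Q = 86 \cdot 58 \cdot 34 = 4988 \cdot 34 = 169592$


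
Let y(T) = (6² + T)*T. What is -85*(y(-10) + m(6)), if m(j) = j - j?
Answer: 22100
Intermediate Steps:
m(j) = 0
y(T) = T*(36 + T) (y(T) = (36 + T)*T = T*(36 + T))
-85*(y(-10) + m(6)) = -85*(-10*(36 - 10) + 0) = -85*(-10*26 + 0) = -85*(-260 + 0) = -85*(-260) = 22100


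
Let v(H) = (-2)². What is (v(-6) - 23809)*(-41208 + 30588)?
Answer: 252809100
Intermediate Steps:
v(H) = 4
(v(-6) - 23809)*(-41208 + 30588) = (4 - 23809)*(-41208 + 30588) = -23805*(-10620) = 252809100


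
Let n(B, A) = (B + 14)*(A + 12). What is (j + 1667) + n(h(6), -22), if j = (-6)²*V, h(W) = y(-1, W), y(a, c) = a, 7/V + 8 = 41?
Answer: 16991/11 ≈ 1544.6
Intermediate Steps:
V = 7/33 (V = 7/(-8 + 41) = 7/33 ≈ 0.21212)
h(W) = -1
n(B, A) = (12 + A)*(14 + B) (n(B, A) = (14 + B)*(12 + A) = (12 + A)*(14 + B))
j = 84/11 (j = (-6)²*(7/33) = 36*(7/33) = 84/11 ≈ 7.6364)
(j + 1667) + n(h(6), -22) = (84/11 + 1667) + (168 + 12*(-1) + 14*(-22) - 22*(-1)) = 18421/11 + (168 - 12 - 308 + 22) = 18421/11 - 130 = 16991/11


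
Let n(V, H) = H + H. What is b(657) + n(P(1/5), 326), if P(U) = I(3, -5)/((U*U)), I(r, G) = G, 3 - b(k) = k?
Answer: -2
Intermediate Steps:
b(k) = 3 - k
P(U) = -5/U²
n(V, H) = 2*H
b(657) + n(P(1/5), 326) = (3 - 1*657) + 2*326 = (3 - 657) + 652 = -654 + 652 = -2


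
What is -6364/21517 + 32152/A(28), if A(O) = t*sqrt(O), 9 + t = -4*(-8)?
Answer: -6364/21517 + 16076*sqrt(7)/161 ≈ 263.88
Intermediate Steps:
t = 23 (t = -9 - 4*(-8) = -9 + 32 = 23)
A(O) = 23*sqrt(O)
-6364/21517 + 32152/A(28) = -6364/21517 + 32152/((23*sqrt(28))) = -6364*1/21517 + 32152/((23*(2*sqrt(7)))) = -6364/21517 + 32152/((46*sqrt(7))) = -6364/21517 + 32152*(sqrt(7)/322) = -6364/21517 + 16076*sqrt(7)/161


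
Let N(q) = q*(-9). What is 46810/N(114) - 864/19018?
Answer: -222779761/4878117 ≈ -45.669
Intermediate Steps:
N(q) = -9*q
46810/N(114) - 864/19018 = 46810/((-9*114)) - 864/19018 = 46810/(-1026) - 864*1/19018 = 46810*(-1/1026) - 432/9509 = -23405/513 - 432/9509 = -222779761/4878117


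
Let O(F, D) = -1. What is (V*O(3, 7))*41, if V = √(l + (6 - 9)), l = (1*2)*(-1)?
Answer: -41*I*√5 ≈ -91.679*I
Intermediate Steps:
l = -2 (l = 2*(-1) = -2)
V = I*√5 (V = √(-2 + (6 - 9)) = √(-2 - 3) = √(-5) = I*√5 ≈ 2.2361*I)
(V*O(3, 7))*41 = ((I*√5)*(-1))*41 = -I*√5*41 = -41*I*√5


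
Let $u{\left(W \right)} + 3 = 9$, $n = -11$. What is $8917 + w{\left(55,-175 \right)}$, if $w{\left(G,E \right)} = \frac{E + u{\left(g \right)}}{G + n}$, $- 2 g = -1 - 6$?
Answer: $\frac{392179}{44} \approx 8913.2$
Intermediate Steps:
$g = \frac{7}{2}$ ($g = - \frac{-1 - 6}{2} = \left(- \frac{1}{2}\right) \left(-7\right) = \frac{7}{2} \approx 3.5$)
$u{\left(W \right)} = 6$ ($u{\left(W \right)} = -3 + 9 = 6$)
$w{\left(G,E \right)} = \frac{6 + E}{-11 + G}$ ($w{\left(G,E \right)} = \frac{E + 6}{G - 11} = \frac{6 + E}{-11 + G}$)
$8917 + w{\left(55,-175 \right)} = 8917 + \frac{6 - 175}{-11 + 55} = 8917 + \frac{1}{44} \left(-169\right) = 8917 - \frac{169}{44} = \frac{392179}{44}$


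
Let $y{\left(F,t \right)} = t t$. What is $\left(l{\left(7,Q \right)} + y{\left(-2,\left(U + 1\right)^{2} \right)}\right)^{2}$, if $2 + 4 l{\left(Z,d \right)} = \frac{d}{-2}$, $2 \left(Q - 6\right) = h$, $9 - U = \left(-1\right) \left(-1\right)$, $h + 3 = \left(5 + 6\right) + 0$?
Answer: $\frac{688380169}{16} \approx 4.3024 \cdot 10^{7}$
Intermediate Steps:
$h = 8$ ($h = -3 + \left(\left(5 + 6\right) + 0\right) = -3 + \left(11 + 0\right) = -3 + 11 = 8$)
$U = 8$ ($U = 9 - \left(-1\right) \left(-1\right) = 9 - 1 = 8$)
$y{\left(F,t \right)} = t^{2}$
$Q = 10$ ($Q = 6 + \frac{1}{2} \cdot 8 = 6 + 4 = 10$)
$l{\left(Z,d \right)} = - \frac{1}{2} - \frac{d}{8}$ ($l{\left(Z,d \right)} = - \frac{1}{2} + \frac{d \frac{1}{-2}}{4} = - \frac{1}{2} + \frac{d \left(- \frac{1}{2}\right)}{4} = - \frac{1}{2} + \frac{\left(- \frac{1}{2}\right) d}{4} = - \frac{1}{2} - \frac{d}{8}$)
$\left(l{\left(7,Q \right)} + y{\left(-2,\left(U + 1\right)^{2} \right)}\right)^{2} = \left(\left(- \frac{1}{2} - \frac{5}{4}\right) + \left(\left(8 + 1\right)^{2}\right)^{2}\right)^{2} = \left(\left(- \frac{1}{2} - \frac{5}{4}\right) + \left(9^{2}\right)^{2}\right)^{2} = \left(- \frac{7}{4} + 81^{2}\right)^{2} = \left(- \frac{7}{4} + 6561\right)^{2} = \left(\frac{26237}{4}\right)^{2} = \frac{688380169}{16}$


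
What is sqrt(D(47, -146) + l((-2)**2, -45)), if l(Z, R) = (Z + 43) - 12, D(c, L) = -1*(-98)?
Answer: sqrt(133) ≈ 11.533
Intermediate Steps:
D(c, L) = 98
l(Z, R) = 31 + Z (l(Z, R) = (43 + Z) - 12 = 31 + Z)
sqrt(D(47, -146) + l((-2)**2, -45)) = sqrt(98 + (31 + (-2)**2)) = sqrt(98 + (31 + 4)) = sqrt(98 + 35) = sqrt(133)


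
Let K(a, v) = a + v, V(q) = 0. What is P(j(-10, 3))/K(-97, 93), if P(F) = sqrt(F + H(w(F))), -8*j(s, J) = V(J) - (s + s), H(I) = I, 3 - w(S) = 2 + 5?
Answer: -I*sqrt(26)/8 ≈ -0.63738*I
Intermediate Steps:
w(S) = -4 (w(S) = 3 - (2 + 5) = 3 - 1*7 = 3 - 7 = -4)
j(s, J) = s/4 (j(s, J) = -(0 - (s + s))/8 = -(0 - 2*s)/8 = -(-1)*s/4 = s/4)
P(F) = sqrt(-4 + F) (P(F) = sqrt(F - 4) = sqrt(-4 + F))
P(j(-10, 3))/K(-97, 93) = sqrt(-4 + (1/4)*(-10))/(-97 + 93) = sqrt(-4 - 5/2)/(-4) = sqrt(-13/2)*(-1/4) = (I*sqrt(26)/2)*(-1/4) = -I*sqrt(26)/8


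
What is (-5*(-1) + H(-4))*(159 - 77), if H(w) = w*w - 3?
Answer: 1476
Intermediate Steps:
H(w) = -3 + w² (H(w) = w² - 3 = -3 + w²)
(-5*(-1) + H(-4))*(159 - 77) = (-5*(-1) + (-3 + (-4)²))*(159 - 77) = (5 + (-3 + 16))*82 = (5 + 13)*82 = 18*82 = 1476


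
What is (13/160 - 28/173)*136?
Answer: -37927/3460 ≈ -10.962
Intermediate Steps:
(13/160 - 28/173)*136 = -2231/27680*136 = -37927/3460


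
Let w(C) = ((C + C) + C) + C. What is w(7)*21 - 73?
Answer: 515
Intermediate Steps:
w(C) = 4*C (w(C) = (2*C + C) + C = 3*C + C = 4*C)
w(7)*21 - 73 = (4*7)*21 - 73 = 28*21 - 73 = 588 - 73 = 515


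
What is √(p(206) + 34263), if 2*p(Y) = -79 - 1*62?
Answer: √136770/2 ≈ 184.91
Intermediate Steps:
p(Y) = -141/2 (p(Y) = (-79 - 1*62)/2 = (-79 - 62)/2 = (½)*(-141) = -141/2)
√(p(206) + 34263) = √(-141/2 + 34263) = √(68385/2) = √136770/2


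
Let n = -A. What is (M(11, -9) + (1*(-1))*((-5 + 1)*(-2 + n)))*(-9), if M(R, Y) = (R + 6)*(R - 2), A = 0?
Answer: -1305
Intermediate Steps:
n = 0 (n = -1*0 = 0)
M(R, Y) = (-2 + R)*(6 + R) (M(R, Y) = (6 + R)*(-2 + R) = (-2 + R)*(6 + R))
(M(11, -9) + (1*(-1))*((-5 + 1)*(-2 + n)))*(-9) = ((-12 + 11² + 4*11) + (1*(-1))*((-5 + 1)*(-2 + 0)))*(-9) = ((-12 + 121 + 44) - (-4)*(-2))*(-9) = (153 - 1*8)*(-9) = (153 - 8)*(-9) = 145*(-9) = -1305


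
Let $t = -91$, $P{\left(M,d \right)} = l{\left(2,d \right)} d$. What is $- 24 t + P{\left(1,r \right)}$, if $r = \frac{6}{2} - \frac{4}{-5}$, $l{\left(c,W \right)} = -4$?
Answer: $\frac{10844}{5} \approx 2168.8$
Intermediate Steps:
$r = \frac{19}{5}$ ($r = 6 \cdot \frac{1}{2} - - \frac{4}{5} = 3 + \frac{4}{5} = \frac{19}{5} \approx 3.8$)
$P{\left(M,d \right)} = - 4 d$
$- 24 t + P{\left(1,r \right)} = \left(-24\right) \left(-91\right) - \frac{76}{5} = 2184 - \frac{76}{5} = \frac{10844}{5}$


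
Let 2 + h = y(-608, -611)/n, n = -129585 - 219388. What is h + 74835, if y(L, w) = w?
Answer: 26114697120/348973 ≈ 74833.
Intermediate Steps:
n = -348973
h = -697335/348973 (h = -2 - 611/(-348973) = -2 - 611*(-1/348973) = -2 + 611/348973 = -697335/348973 ≈ -1.9982)
h + 74835 = -697335/348973 + 74835 = 26114697120/348973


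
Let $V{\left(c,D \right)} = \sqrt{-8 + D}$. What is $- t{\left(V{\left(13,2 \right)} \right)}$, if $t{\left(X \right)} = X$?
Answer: $- i \sqrt{6} \approx - 2.4495 i$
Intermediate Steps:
$- t{\left(V{\left(13,2 \right)} \right)} = - \sqrt{-8 + 2} = - \sqrt{-6} = - i \sqrt{6}$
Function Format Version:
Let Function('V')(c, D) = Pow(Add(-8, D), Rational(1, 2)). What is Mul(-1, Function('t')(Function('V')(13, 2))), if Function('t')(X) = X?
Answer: Mul(-1, I, Pow(6, Rational(1, 2))) ≈ Mul(-2.4495, I)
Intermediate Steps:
Mul(-1, Function('t')(Function('V')(13, 2))) = Mul(-1, Pow(Add(-8, 2), Rational(1, 2))) = Mul(-1, Pow(-6, Rational(1, 2))) = Mul(-1, Mul(I, Pow(6, Rational(1, 2)))) = Mul(-1, I, Pow(6, Rational(1, 2)))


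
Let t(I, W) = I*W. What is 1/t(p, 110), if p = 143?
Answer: 1/15730 ≈ 6.3573e-5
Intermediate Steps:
1/t(p, 110) = 1/(143*110) = 1/15730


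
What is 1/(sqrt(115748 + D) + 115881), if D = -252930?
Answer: 115881/13428543343 - I*sqrt(137182)/13428543343 ≈ 8.6295e-6 - 2.7582e-8*I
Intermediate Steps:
1/(sqrt(115748 + D) + 115881) = 1/(sqrt(115748 - 252930) + 115881) = 1/(sqrt(-137182) + 115881) = 1/(I*sqrt(137182) + 115881) = 1/(115881 + I*sqrt(137182))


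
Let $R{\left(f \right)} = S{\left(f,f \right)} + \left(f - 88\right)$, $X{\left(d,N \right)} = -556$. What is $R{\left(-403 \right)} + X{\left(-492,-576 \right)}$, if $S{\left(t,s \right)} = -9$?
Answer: $-1056$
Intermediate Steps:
$R{\left(f \right)} = -97 + f$ ($R{\left(f \right)} = -9 + \left(f - 88\right) = -9 + \left(-88 + f\right) = -97 + f$)
$R{\left(-403 \right)} + X{\left(-492,-576 \right)} = \left(-97 - 403\right) - 556 = -500 - 556 = -1056$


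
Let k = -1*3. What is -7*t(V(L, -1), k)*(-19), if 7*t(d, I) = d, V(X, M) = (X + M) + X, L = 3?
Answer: 95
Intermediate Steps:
V(X, M) = M + 2*X (V(X, M) = (M + X) + X = M + 2*X)
k = -3
t(d, I) = d/7
-7*t(V(L, -1), k)*(-19) = -(-1 + 2*3)*(-19) = -(-1 + 6)*(-19) = -5*(-19) = 95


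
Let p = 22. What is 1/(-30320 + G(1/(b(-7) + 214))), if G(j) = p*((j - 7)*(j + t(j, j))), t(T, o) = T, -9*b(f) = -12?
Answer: -104329/3163404407 ≈ -3.2980e-5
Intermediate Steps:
b(f) = 4/3 (b(f) = -⅑*(-12) = 4/3)
G(j) = 44*j*(-7 + j) (G(j) = 22*((j - 7)*(j + j)) = 22*((-7 + j)*(2*j)) = 22*(2*j*(-7 + j)) = 44*j*(-7 + j))
1/(-30320 + G(1/(b(-7) + 214))) = 1/(-30320 + 44*(-7 + 1/(4/3 + 214))/(4/3 + 214)) = 1/(-30320 + 44*(-7 + 1/(646/3))/(646/3)) = 1/(-30320 + 44*(3/646)*(-7 + 3/646)) = 1/(-30320 + 44*(3/646)*(-4519/646)) = 1/(-30320 - 149127/104329) = 1/(-3163404407/104329) = -104329/3163404407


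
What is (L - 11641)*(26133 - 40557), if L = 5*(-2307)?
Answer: 334290624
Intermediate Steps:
L = -11535
(L - 11641)*(26133 - 40557) = (-11535 - 11641)*(26133 - 40557) = -23176*(-14424) = 334290624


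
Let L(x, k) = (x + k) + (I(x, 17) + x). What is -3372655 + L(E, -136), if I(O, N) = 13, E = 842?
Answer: -3371094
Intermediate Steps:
L(x, k) = 13 + k + 2*x (L(x, k) = (x + k) + (13 + x) = (k + x) + (13 + x) = 13 + k + 2*x)
-3372655 + L(E, -136) = -3372655 + (13 - 136 + 2*842) = -3372655 + (13 - 136 + 1684) = -3372655 + 1561 = -3371094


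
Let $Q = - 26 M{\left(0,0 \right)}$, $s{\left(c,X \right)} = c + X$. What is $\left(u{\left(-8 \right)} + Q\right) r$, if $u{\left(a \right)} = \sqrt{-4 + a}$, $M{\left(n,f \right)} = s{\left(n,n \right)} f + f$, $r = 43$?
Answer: $86 i \sqrt{3} \approx 148.96 i$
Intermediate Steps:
$s{\left(c,X \right)} = X + c$
$M{\left(n,f \right)} = f + 2 f n$ ($M{\left(n,f \right)} = \left(n + n\right) f + f = 2 n f + f = 2 f n + f = f + 2 f n$)
$Q = 0$ ($Q = - 26 \cdot 0 \left(1 + 2 \cdot 0\right) = - 26 \cdot 0 \left(1 + 0\right) = - 26 \cdot 0 \cdot 1 = \left(-26\right) 0 = 0$)
$\left(u{\left(-8 \right)} + Q\right) r = \left(\sqrt{-4 - 8} + 0\right) 43 = \left(\sqrt{-12} + 0\right) 43 = \left(2 i \sqrt{3} + 0\right) 43 = 2 i \sqrt{3} \cdot 43 = 86 i \sqrt{3}$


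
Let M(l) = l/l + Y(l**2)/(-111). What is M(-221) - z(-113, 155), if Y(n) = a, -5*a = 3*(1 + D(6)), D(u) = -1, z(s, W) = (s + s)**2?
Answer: -51075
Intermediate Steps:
z(s, W) = 4*s**2 (z(s, W) = (2*s)**2 = 4*s**2)
a = 0 (a = -3*(1 - 1)/5 = -3*0/5 = -1/5*0 = 0)
Y(n) = 0
M(l) = 1 (M(l) = l/l + 0/(-111) = 1 + 0*(-1/111) = 1 + 0 = 1)
M(-221) - z(-113, 155) = 1 - 4*(-113)**2 = 1 - 4*12769 = 1 - 1*51076 = 1 - 51076 = -51075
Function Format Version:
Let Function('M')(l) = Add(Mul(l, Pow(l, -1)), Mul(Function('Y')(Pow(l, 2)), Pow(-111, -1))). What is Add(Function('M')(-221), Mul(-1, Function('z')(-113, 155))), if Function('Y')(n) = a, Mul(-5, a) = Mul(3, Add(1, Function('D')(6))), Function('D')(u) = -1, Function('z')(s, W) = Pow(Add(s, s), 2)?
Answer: -51075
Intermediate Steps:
Function('z')(s, W) = Mul(4, Pow(s, 2)) (Function('z')(s, W) = Pow(Mul(2, s), 2) = Mul(4, Pow(s, 2)))
a = 0 (a = Mul(Rational(-1, 5), Mul(3, Add(1, -1))) = Mul(Rational(-1, 5), Mul(3, 0)) = Mul(Rational(-1, 5), 0) = 0)
Function('Y')(n) = 0
Function('M')(l) = 1 (Function('M')(l) = Add(Mul(l, Pow(l, -1)), Mul(0, Pow(-111, -1))) = Add(1, Mul(0, Rational(-1, 111))) = Add(1, 0) = 1)
Add(Function('M')(-221), Mul(-1, Function('z')(-113, 155))) = Add(1, Mul(-1, Mul(4, Pow(-113, 2)))) = Add(1, Mul(-1, Mul(4, 12769))) = Add(1, Mul(-1, 51076)) = Add(1, -51076) = -51075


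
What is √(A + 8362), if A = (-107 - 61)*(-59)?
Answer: √18274 ≈ 135.18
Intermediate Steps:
A = 9912 (A = -168*(-59) = 9912)
√(A + 8362) = √(9912 + 8362) = √18274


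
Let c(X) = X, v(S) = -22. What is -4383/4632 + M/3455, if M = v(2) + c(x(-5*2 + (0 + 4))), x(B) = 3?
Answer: -5077091/5334520 ≈ -0.95174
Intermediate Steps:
M = -19 (M = -22 + 3 = -19)
-4383/4632 + M/3455 = -4383/4632 - 19/3455 = -4383*1/4632 - 19*1/3455 = -1461/1544 - 19/3455 = -5077091/5334520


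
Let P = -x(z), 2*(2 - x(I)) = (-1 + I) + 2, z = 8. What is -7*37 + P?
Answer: -513/2 ≈ -256.50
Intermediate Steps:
x(I) = 3/2 - I/2 (x(I) = 2 - ((-1 + I) + 2)/2 = 2 - (1 + I)/2 = 2 + (-½ - I/2) = 3/2 - I/2)
P = 5/2 (P = -(3/2 - ½*8) = -(3/2 - 4) = -1*(-5/2) = 5/2 ≈ 2.5000)
-7*37 + P = -7*37 + 5/2 = -259 + 5/2 = -513/2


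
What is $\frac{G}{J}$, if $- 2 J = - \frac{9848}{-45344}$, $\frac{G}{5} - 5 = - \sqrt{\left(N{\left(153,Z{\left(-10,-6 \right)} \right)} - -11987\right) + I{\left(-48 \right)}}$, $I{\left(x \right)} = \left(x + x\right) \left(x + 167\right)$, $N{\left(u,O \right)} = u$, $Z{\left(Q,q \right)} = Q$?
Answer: $- \frac{283400}{1231} + \frac{113360 \sqrt{179}}{1231} \approx 1001.8$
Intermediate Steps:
$I{\left(x \right)} = 2 x \left(167 + x\right)$
$G = 25 - 10 \sqrt{179}$ ($G = 25 + 5 \left(- \sqrt{\left(153 - -11987\right) + 2 \left(-48\right) \left(167 - 48\right)}\right) = 25 + 5 \left(- \sqrt{\left(153 + 11987\right) + 2 \left(-48\right) 119}\right) = 25 + 5 \left(- \sqrt{12140 - 11424}\right) = 25 + 5 \left(- \sqrt{716}\right) = 25 + 5 \left(- 2 \sqrt{179}\right) = 25 - 10 \sqrt{179} \approx -108.79$)
$J = - \frac{1231}{11336}$ ($J = - \frac{\left(-9848\right) \frac{1}{-45344}}{2} = - \frac{\left(-9848\right) \left(- \frac{1}{45344}\right)}{2} = \left(- \frac{1}{2}\right) \frac{1231}{5668} = - \frac{1231}{11336} \approx -0.10859$)
$\frac{G}{J} = \frac{25 - 10 \sqrt{179}}{- \frac{1231}{11336}} = \left(25 - 10 \sqrt{179}\right) \left(- \frac{11336}{1231}\right) = - \frac{283400}{1231} + \frac{113360 \sqrt{179}}{1231}$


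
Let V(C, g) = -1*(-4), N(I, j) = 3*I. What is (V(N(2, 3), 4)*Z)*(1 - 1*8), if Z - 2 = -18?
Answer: 448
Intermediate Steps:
Z = -16 (Z = 2 - 18 = -16)
V(C, g) = 4
(V(N(2, 3), 4)*Z)*(1 - 1*8) = (4*(-16))*(1 - 1*8) = -64*(1 - 8) = -64*(-7) = 448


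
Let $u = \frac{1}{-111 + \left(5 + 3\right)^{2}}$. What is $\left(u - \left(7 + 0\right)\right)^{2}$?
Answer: $\frac{108900}{2209} \approx 49.298$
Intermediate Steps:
$u = - \frac{1}{47}$ ($u = \frac{1}{-111 + 8^{2}} = \frac{1}{-111 + 64} = \frac{1}{-47} = - \frac{1}{47} \approx -0.021277$)
$\left(u - \left(7 + 0\right)\right)^{2} = \left(- \frac{1}{47} - \left(7 + 0\right)\right)^{2} = \left(- \frac{1}{47} - 7\right)^{2} = \left(- \frac{330}{47}\right)^{2} = \frac{108900}{2209}$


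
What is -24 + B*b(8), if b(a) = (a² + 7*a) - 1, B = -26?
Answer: -3118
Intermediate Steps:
b(a) = -1 + a² + 7*a
-24 + B*b(8) = -24 - 26*(-1 + 8² + 7*8) = -24 - 26*(-1 + 64 + 56) = -24 - 26*119 = -24 - 3094 = -3118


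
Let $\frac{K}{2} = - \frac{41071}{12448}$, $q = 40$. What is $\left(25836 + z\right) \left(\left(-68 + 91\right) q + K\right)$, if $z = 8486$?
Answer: $\frac{97560439449}{3112} \approx 3.135 \cdot 10^{7}$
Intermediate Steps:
$K = - \frac{41071}{6224}$ ($K = 2 \left(- \frac{41071}{12448}\right) = - \frac{41071}{6224} \approx -6.5988$)
$\left(25836 + z\right) \left(\left(-68 + 91\right) q + K\right) = \left(25836 + 8486\right) \left(\left(-68 + 91\right) 40 - \frac{41071}{6224}\right) = 34322 \left(23 \cdot 40 - \frac{41071}{6224}\right) = 34322 \left(920 - \frac{41071}{6224}\right) = 34322 \cdot \frac{5685009}{6224} = \frac{97560439449}{3112}$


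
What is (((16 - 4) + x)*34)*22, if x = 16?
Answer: 20944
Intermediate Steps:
(((16 - 4) + x)*34)*22 = (((16 - 4) + 16)*34)*22 = ((12 + 16)*34)*22 = (28*34)*22 = 952*22 = 20944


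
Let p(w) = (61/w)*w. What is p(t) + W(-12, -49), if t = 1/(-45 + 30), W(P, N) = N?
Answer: 12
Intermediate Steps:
t = -1/15 (t = 1/(-15) = -1/15 ≈ -0.066667)
p(w) = 61
p(t) + W(-12, -49) = 61 - 49 = 12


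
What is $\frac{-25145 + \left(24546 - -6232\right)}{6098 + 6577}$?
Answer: $\frac{5633}{12675} \approx 0.44442$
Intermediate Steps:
$\frac{-25145 + \left(24546 - -6232\right)}{6098 + 6577} = \frac{-25145 + \left(24546 + 6232\right)}{12675} = \left(-25145 + 30778\right) \frac{1}{12675} = 5633 \cdot \frac{1}{12675} = \frac{5633}{12675}$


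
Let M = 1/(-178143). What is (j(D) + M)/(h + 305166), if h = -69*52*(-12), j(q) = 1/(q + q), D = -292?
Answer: -178727/36227454059664 ≈ -4.9335e-9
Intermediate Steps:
j(q) = 1/(2*q)
M = -1/178143 ≈ -5.6135e-6
h = 43056 (h = -3588*(-12) = 43056)
(j(D) + M)/(h + 305166) = ((½)/(-292) - 1/178143)/(43056 + 305166) = ((½)*(-1/292) - 1/178143)/348222 = (-1/584 - 1/178143)*(1/348222) = -178727/104035512*1/348222 = -178727/36227454059664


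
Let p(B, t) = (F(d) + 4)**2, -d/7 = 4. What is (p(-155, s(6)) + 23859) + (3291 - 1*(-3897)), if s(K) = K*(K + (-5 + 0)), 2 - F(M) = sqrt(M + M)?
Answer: 31027 - 24*I*sqrt(14) ≈ 31027.0 - 89.8*I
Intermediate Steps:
d = -28 (d = -7*4 = -28)
F(M) = 2 - sqrt(2)*sqrt(M) (F(M) = 2 - sqrt(M + M) = 2 - sqrt(2*M) = 2 - sqrt(2)*sqrt(M))
s(K) = K*(-5 + K) (s(K) = K*(K - 5) = K*(-5 + K))
p(B, t) = (6 - 2*I*sqrt(14))**2 (p(B, t) = ((2 - sqrt(2)*sqrt(-28)) + 4)**2 = ((2 - sqrt(2)*2*I*sqrt(7)) + 4)**2 = ((2 - 2*I*sqrt(14)) + 4)**2 = (6 - 2*I*sqrt(14))**2)
(p(-155, s(6)) + 23859) + (3291 - 1*(-3897)) = (4*(3 - I*sqrt(14))**2 + 23859) + (3291 - 1*(-3897)) = (23859 + 4*(3 - I*sqrt(14))**2) + (3291 + 3897) = (23859 + 4*(3 - I*sqrt(14))**2) + 7188 = 31047 + 4*(3 - I*sqrt(14))**2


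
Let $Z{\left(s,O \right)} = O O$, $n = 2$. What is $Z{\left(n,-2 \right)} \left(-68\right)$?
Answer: $-272$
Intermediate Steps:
$Z{\left(s,O \right)} = O^{2}$
$Z{\left(n,-2 \right)} \left(-68\right) = \left(-2\right)^{2} \left(-68\right) = 4 \left(-68\right) = -272$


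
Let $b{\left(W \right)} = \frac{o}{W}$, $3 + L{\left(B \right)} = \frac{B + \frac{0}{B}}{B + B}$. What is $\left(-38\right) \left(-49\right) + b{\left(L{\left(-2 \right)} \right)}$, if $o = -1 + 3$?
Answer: $\frac{9306}{5} \approx 1861.2$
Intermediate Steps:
$L{\left(B \right)} = - \frac{5}{2}$ ($L{\left(B \right)} = -3 + \frac{B + \frac{0}{B}}{B + B} = -3 + \frac{B + 0}{2 B} = -3 + B \frac{1}{2 B} = -3 + \frac{1}{2} = - \frac{5}{2}$)
$o = 2$
$b{\left(W \right)} = \frac{2}{W}$
$\left(-38\right) \left(-49\right) + b{\left(L{\left(-2 \right)} \right)} = \left(-38\right) \left(-49\right) + \frac{2}{- \frac{5}{2}} = 1862 + 2 \left(- \frac{2}{5}\right) = 1862 - \frac{4}{5} = \frac{9306}{5}$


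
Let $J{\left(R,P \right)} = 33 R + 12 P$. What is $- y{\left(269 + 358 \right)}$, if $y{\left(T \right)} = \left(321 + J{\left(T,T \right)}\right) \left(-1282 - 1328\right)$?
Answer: $74478960$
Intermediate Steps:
$J{\left(R,P \right)} = 12 P + 33 R$
$y{\left(T \right)} = -837810 - 117450 T$ ($y{\left(T \right)} = \left(321 + \left(12 T + 33 T\right)\right) \left(-1282 - 1328\right) = \left(321 + 45 T\right) \left(-2610\right) = -837810 - 117450 T$)
$- y{\left(269 + 358 \right)} = - (-837810 - 117450 \left(269 + 358\right)) = - (-837810 - 73641150) = \left(-1\right) \left(-74478960\right) = 74478960$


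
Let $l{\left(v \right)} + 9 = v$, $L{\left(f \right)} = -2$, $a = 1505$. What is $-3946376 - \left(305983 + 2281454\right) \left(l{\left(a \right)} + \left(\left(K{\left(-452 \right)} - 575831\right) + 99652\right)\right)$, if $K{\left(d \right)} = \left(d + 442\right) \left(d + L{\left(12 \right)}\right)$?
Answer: $1216461447115$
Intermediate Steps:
$l{\left(v \right)} = -9 + v$
$K{\left(d \right)} = \left(-2 + d\right) \left(442 + d\right)$ ($K{\left(d \right)} = \left(d + 442\right) \left(d - 2\right) = \left(442 + d\right) \left(-2 + d\right) = \left(-2 + d\right) \left(442 + d\right)$)
$-3946376 - \left(305983 + 2281454\right) \left(l{\left(a \right)} + \left(\left(K{\left(-452 \right)} - 575831\right) + 99652\right)\right) = -3946376 - \left(305983 + 2281454\right) \left(\left(-9 + 1505\right) + \left(\left(\left(-884 + \left(-452\right)^{2} + 440 \left(-452\right)\right) - 575831\right) + 99652\right)\right) = -3946376 - 2587437 \left(1496 + \left(\left(\left(-884 + 204304 - 198880\right) - 575831\right) + 99652\right)\right) = -3946376 - 2587437 \left(1496 + \left(\left(4540 - 575831\right) + 99652\right)\right) = -3946376 - 2587437 \left(1496 + \left(-571291 + 99652\right)\right) = -3946376 - 2587437 \left(1496 - 471639\right) = -3946376 - 2587437 \left(-470143\right) = -3946376 - -1216465393491 = -3946376 + 1216465393491 = 1216461447115$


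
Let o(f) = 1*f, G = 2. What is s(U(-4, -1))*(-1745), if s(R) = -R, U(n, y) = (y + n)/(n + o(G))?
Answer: 8725/2 ≈ 4362.5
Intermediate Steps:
o(f) = f
U(n, y) = (n + y)/(2 + n) (U(n, y) = (y + n)/(n + 2) = (n + y)/(2 + n))
s(U(-4, -1))*(-1745) = -(-4 - 1)/(2 - 4)*(-1745) = -(-5)/(-2)*(-1745) = -(-1)*(-5)/2*(-1745) = -1*5/2*(-1745) = -5/2*(-1745) = 8725/2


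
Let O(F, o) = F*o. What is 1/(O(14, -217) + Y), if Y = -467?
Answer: -1/3505 ≈ -0.00028531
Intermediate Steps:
1/(O(14, -217) + Y) = 1/(14*(-217) - 467) = 1/(-3038 - 467) = 1/(-3505) = -1/3505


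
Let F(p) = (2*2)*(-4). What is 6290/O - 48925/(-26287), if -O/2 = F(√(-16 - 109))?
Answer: 83455415/420592 ≈ 198.42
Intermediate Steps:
F(p) = -16 (F(p) = 4*(-4) = -16)
O = 32 (O = -2*(-16) = 32)
6290/O - 48925/(-26287) = 6290/32 - 48925/(-26287) = 6290*(1/32) - 48925*(-1/26287) = 3145/16 + 48925/26287 = 83455415/420592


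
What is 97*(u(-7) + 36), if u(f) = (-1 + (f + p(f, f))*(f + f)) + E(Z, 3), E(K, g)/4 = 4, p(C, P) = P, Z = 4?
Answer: 23959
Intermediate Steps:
E(K, g) = 16 (E(K, g) = 4*4 = 16)
u(f) = 15 + 4*f**2 (u(f) = (-1 + (f + f)*(f + f)) + 16 = (-1 + (2*f)*(2*f)) + 16 = (-1 + 4*f**2) + 16 = 15 + 4*f**2)
97*(u(-7) + 36) = 97*((15 + 4*(-7)**2) + 36) = 97*((15 + 4*49) + 36) = 97*((15 + 196) + 36) = 97*(211 + 36) = 97*247 = 23959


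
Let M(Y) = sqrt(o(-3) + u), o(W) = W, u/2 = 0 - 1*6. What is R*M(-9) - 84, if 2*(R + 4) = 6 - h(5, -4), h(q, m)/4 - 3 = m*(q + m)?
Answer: -84 + I*sqrt(15) ≈ -84.0 + 3.873*I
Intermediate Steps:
u = -12 (u = 2*(0 - 1*6) = 2*(0 - 6) = 2*(-6) = -12)
h(q, m) = 12 + 4*m*(m + q) (h(q, m) = 12 + 4*(m*(q + m)) = 12 + 4*(m*(m + q)) = 12 + 4*m*(m + q))
R = 1 (R = -4 + (6 - (12 + 4*(-4)**2 + 4*(-4)*5))/2 = -4 + (6 - (12 + 4*16 - 80))/2 = -4 + (6 - (12 + 64 - 80))/2 = -4 + (6 - 1*(-4))/2 = -4 + (6 + 4)/2 = -4 + (1/2)*10 = -4 + 5 = 1)
M(Y) = I*sqrt(15) (M(Y) = sqrt(-3 - 12) = sqrt(-15) = I*sqrt(15))
R*M(-9) - 84 = 1*(I*sqrt(15)) - 84 = I*sqrt(15) - 84 = -84 + I*sqrt(15)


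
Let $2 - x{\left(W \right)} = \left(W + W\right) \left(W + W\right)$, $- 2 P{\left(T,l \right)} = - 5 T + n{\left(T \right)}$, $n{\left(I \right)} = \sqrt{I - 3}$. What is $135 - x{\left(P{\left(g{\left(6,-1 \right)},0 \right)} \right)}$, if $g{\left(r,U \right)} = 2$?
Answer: $232 - 20 i \approx 232.0 - 20.0 i$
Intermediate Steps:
$n{\left(I \right)} = \sqrt{-3 + I}$
$P{\left(T,l \right)} = - \frac{\sqrt{-3 + T}}{2} + \frac{5 T}{2}$ ($P{\left(T,l \right)} = - \frac{- 5 T + \sqrt{-3 + T}}{2} = - \frac{\sqrt{-3 + T} - 5 T}{2} = - \frac{\sqrt{-3 + T}}{2} + \frac{5 T}{2}$)
$x{\left(W \right)} = 2 - 4 W^{2}$ ($x{\left(W \right)} = 2 - \left(W + W\right) \left(W + W\right) = 2 - 2 W 2 W = 2 - 4 W^{2}$)
$135 - x{\left(P{\left(g{\left(6,-1 \right)},0 \right)} \right)} = 135 - \left(2 - 4 \left(- \frac{\sqrt{-3 + 2}}{2} + \frac{5}{2} \cdot 2\right)^{2}\right) = 135 - \left(2 - 4 \left(- \frac{\sqrt{-1}}{2} + 5\right)^{2}\right) = 135 - \left(2 - 4 \left(- \frac{i}{2} + 5\right)^{2}\right) = 135 - \left(2 - 4 \left(5 - \frac{i}{2}\right)^{2}\right) = 133 + 4 \left(5 - \frac{i}{2}\right)^{2}$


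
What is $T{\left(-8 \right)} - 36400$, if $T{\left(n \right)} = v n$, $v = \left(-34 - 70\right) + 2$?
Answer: $-35584$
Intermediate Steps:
$v = -102$ ($v = -104 + 2 = -102$)
$T{\left(n \right)} = - 102 n$
$T{\left(-8 \right)} - 36400 = \left(-102\right) \left(-8\right) - 36400 = 816 - 36400 = -35584$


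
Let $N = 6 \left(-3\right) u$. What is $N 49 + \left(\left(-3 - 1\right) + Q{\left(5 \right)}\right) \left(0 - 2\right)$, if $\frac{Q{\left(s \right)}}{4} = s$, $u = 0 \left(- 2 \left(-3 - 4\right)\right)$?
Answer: $-32$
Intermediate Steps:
$u = 0$ ($u = 0 \left(\left(-2\right) \left(-7\right)\right) = 0 \cdot 14 = 0$)
$Q{\left(s \right)} = 4 s$
$N = 0$ ($N = 6 \left(-3\right) 0 = \left(-18\right) 0 = 0$)
$N 49 + \left(\left(-3 - 1\right) + Q{\left(5 \right)}\right) \left(0 - 2\right) = 0 \cdot 49 + \left(\left(-3 - 1\right) + 4 \cdot 5\right) \left(0 - 2\right) = 0 + \left(\left(-3 - 1\right) + 20\right) \left(0 - 2\right) = 0 + \left(-4 + 20\right) \left(-2\right) = 0 + 16 \left(-2\right) = 0 - 32 = -32$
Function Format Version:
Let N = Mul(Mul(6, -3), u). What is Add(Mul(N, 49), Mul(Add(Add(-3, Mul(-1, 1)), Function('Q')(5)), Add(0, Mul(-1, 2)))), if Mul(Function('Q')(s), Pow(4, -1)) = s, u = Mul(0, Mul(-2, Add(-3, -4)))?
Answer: -32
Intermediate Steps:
u = 0 (u = Mul(0, Mul(-2, -7)) = Mul(0, 14) = 0)
Function('Q')(s) = Mul(4, s)
N = 0 (N = Mul(Mul(6, -3), 0) = Mul(-18, 0) = 0)
Add(Mul(N, 49), Mul(Add(Add(-3, Mul(-1, 1)), Function('Q')(5)), Add(0, Mul(-1, 2)))) = Add(Mul(0, 49), Mul(Add(Add(-3, Mul(-1, 1)), Mul(4, 5)), Add(0, Mul(-1, 2)))) = Add(0, Mul(Add(Add(-3, -1), 20), Add(0, -2))) = Add(0, Mul(Add(-4, 20), -2)) = Add(0, Mul(16, -2)) = Add(0, -32) = -32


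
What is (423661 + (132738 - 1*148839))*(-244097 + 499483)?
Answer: 104085118160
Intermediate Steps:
(423661 + (132738 - 1*148839))*(-244097 + 499483) = (423661 + (132738 - 148839))*255386 = (423661 - 16101)*255386 = 407560*255386 = 104085118160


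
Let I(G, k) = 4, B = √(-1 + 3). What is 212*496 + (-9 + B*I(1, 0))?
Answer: 105143 + 4*√2 ≈ 1.0515e+5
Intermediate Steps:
B = √2 ≈ 1.4142
212*496 + (-9 + B*I(1, 0)) = 212*496 + (-9 + √2*4) = 105152 + (-9 + 4*√2) = 105143 + 4*√2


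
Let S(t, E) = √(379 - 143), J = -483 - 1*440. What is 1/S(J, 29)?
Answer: √59/118 ≈ 0.065094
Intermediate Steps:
J = -923 (J = -483 - 440 = -923)
S(t, E) = 2*√59 (S(t, E) = √236 = 2*√59)
1/S(J, 29) = 1/(2*√59) = √59/118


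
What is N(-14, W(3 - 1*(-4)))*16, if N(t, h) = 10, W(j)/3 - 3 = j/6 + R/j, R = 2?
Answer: 160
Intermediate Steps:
W(j) = 9 + j/2 + 6/j (W(j) = 9 + 3*(j/6 + 2/j) = 9 + 3*(2/j + j/6) = 9 + (j/2 + 6/j) = 9 + j/2 + 6/j)
N(-14, W(3 - 1*(-4)))*16 = 10*16 = 160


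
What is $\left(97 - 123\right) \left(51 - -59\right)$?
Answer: $-2860$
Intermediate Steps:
$\left(97 - 123\right) \left(51 - -59\right) = - 26 \left(51 + 59\right) = \left(-26\right) 110 = -2860$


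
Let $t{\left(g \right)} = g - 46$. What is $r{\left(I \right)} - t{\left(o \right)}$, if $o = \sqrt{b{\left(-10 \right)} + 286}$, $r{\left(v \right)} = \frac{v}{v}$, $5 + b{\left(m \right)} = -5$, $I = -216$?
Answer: $47 - 2 \sqrt{69} \approx 30.387$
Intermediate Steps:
$b{\left(m \right)} = -10$ ($b{\left(m \right)} = -5 - 5 = -10$)
$r{\left(v \right)} = 1$
$o = 2 \sqrt{69}$ ($o = \sqrt{-10 + 286} = \sqrt{276} = 2 \sqrt{69} \approx 16.613$)
$t{\left(g \right)} = -46 + g$ ($t{\left(g \right)} = g - 46 = -46 + g$)
$r{\left(I \right)} - t{\left(o \right)} = 1 - \left(-46 + 2 \sqrt{69}\right) = 1 + \left(46 - 2 \sqrt{69}\right) = 47 - 2 \sqrt{69}$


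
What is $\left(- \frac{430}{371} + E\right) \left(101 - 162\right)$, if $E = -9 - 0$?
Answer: $\frac{229909}{371} \approx 619.7$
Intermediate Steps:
$E = -9$ ($E = -9 + 0 = -9$)
$\left(- \frac{430}{371} + E\right) \left(101 - 162\right) = \left(- \frac{430}{371} - 9\right) \left(101 - 162\right) = \left(\left(-430\right) \frac{1}{371} - 9\right) \left(101 - 162\right) = \left(- \frac{430}{371} - 9\right) \left(-61\right) = \left(- \frac{3769}{371}\right) \left(-61\right) = \frac{229909}{371}$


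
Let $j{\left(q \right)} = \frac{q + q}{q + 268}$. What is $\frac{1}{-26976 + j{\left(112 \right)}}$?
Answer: $- \frac{95}{2562664} \approx -3.7071 \cdot 10^{-5}$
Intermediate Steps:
$j{\left(q \right)} = \frac{2 q}{268 + q}$
$\frac{1}{-26976 + j{\left(112 \right)}} = \frac{1}{-26976 + 2 \cdot 112 \frac{1}{268 + 112}} = \frac{1}{-26976 + 2 \cdot 112 \cdot \frac{1}{380}} = \frac{1}{-26976 + \frac{56}{95}} = \frac{1}{- \frac{2562664}{95}} = - \frac{95}{2562664}$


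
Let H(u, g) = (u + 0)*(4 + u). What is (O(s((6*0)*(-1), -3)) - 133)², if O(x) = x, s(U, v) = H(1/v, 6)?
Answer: 1459264/81 ≈ 18016.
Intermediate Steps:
H(u, g) = u*(4 + u)
s(U, v) = (4 + 1/v)/v
(O(s((6*0)*(-1), -3)) - 133)² = ((1 + 4*(-3))/(-3)² - 133)² = ((1 - 12)/9 - 133)² = ((⅑)*(-11) - 133)² = (-11/9 - 133)² = (-1208/9)² = 1459264/81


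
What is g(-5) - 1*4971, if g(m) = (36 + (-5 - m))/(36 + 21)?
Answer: -94437/19 ≈ -4970.4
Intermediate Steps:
g(m) = 31/57 - m/57 (g(m) = (31 - m)/57 = (31 - m)*(1/57) = 31/57 - m/57)
g(-5) - 1*4971 = (31/57 - 1/57*(-5)) - 1*4971 = (31/57 + 5/57) - 4971 = 12/19 - 4971 = -94437/19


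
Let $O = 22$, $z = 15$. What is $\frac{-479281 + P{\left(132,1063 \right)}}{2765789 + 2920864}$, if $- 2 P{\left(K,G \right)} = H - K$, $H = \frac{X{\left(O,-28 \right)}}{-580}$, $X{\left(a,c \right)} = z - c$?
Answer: $- \frac{555889357}{6596517480} \approx -0.08427$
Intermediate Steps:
$X{\left(a,c \right)} = 15 - c$
$H = - \frac{43}{580}$ ($H = \frac{15 - -28}{-580} = \left(15 + 28\right) \left(- \frac{1}{580}\right) = 43 \left(- \frac{1}{580}\right) = - \frac{43}{580} \approx -0.074138$)
$P{\left(K,G \right)} = \frac{43}{1160} + \frac{K}{2}$ ($P{\left(K,G \right)} = - \frac{- \frac{43}{580} - K}{2} = \frac{43}{1160} + \frac{K}{2}$)
$\frac{-479281 + P{\left(132,1063 \right)}}{2765789 + 2920864} = \frac{-479281 + \left(\frac{43}{1160} + \frac{1}{2} \cdot 132\right)}{2765789 + 2920864} = \frac{-479281 + \left(\frac{43}{1160} + 66\right)}{5686653} = \left(-479281 + \frac{76603}{1160}\right) \frac{1}{5686653} = \left(- \frac{555889357}{1160}\right) \frac{1}{5686653} = - \frac{555889357}{6596517480}$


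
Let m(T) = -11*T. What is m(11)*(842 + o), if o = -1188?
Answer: 41866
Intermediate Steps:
m(11)*(842 + o) = (-11*11)*(842 - 1188) = -121*(-346) = 41866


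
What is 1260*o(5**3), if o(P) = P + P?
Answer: 315000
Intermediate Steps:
o(P) = 2*P
1260*o(5**3) = 1260*(2*5**3) = 1260*(2*125) = 1260*250 = 315000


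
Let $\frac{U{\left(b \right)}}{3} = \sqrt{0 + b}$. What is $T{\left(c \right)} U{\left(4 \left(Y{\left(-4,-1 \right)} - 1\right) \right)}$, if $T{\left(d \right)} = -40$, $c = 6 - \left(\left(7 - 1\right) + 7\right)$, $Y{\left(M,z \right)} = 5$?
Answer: $-480$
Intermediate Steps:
$U{\left(b \right)} = 3 \sqrt{b}$ ($U{\left(b \right)} = 3 \sqrt{0 + b} = 3 \sqrt{b}$)
$c = -7$ ($c = 6 - \left(6 + 7\right) = 6 - 13 = -7$)
$T{\left(c \right)} U{\left(4 \left(Y{\left(-4,-1 \right)} - 1\right) \right)} = - 40 \cdot 3 \sqrt{4 \left(5 - 1\right)} = - 40 \cdot 3 \sqrt{4 \cdot 4} = - 40 \cdot 3 \sqrt{16} = - 40 \cdot 3 \cdot 4 = \left(-40\right) 12 = -480$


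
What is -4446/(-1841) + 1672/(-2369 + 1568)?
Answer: 483094/1474641 ≈ 0.32760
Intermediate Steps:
-4446/(-1841) + 1672/(-2369 + 1568) = -4446*(-1/1841) + 1672/(-801) = 4446/1841 + 1672*(-1/801) = 4446/1841 - 1672/801 = 483094/1474641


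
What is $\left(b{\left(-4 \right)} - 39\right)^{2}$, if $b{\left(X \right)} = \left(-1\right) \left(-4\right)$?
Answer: $1225$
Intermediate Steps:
$b{\left(X \right)} = 4$
$\left(b{\left(-4 \right)} - 39\right)^{2} = \left(4 - 39\right)^{2} = \left(-35\right)^{2} = 1225$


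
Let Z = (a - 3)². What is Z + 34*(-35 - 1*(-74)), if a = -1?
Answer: 1342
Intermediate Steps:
Z = 16 (Z = (-1 - 3)² = (-4)² = 16)
Z + 34*(-35 - 1*(-74)) = 16 + 34*(-35 - 1*(-74)) = 16 + 34*(-35 + 74) = 16 + 34*39 = 16 + 1326 = 1342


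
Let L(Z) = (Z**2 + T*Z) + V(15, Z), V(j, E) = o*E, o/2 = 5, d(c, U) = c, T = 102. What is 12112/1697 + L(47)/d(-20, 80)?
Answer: -12439441/33940 ≈ -366.51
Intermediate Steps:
o = 10 (o = 2*5 = 10)
V(j, E) = 10*E
L(Z) = Z**2 + 112*Z (L(Z) = (Z**2 + 102*Z) + 10*Z = Z**2 + 112*Z)
12112/1697 + L(47)/d(-20, 80) = 12112/1697 + (47*(112 + 47))/(-20) = 12112*(1/1697) + (47*159)*(-1/20) = 12112/1697 + 7473*(-1/20) = 12112/1697 - 7473/20 = -12439441/33940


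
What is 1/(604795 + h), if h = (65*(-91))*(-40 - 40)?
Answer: 1/1077995 ≈ 9.2765e-7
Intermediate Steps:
h = 473200 (h = -5915*(-80) = 473200)
1/(604795 + h) = 1/(604795 + 473200) = 1/1077995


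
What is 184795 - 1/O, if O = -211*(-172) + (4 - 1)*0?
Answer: 6706580139/36292 ≈ 1.8480e+5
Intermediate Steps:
O = 36292 (O = 36292 + 3*0 = 36292 + 0 = 36292)
184795 - 1/O = 184795 - 1/36292 = 6706580139/36292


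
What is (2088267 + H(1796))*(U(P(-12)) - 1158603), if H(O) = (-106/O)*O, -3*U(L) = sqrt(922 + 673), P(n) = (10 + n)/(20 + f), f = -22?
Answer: -2419349599083 - 2088161*sqrt(1595)/3 ≈ -2.4194e+12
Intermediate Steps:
P(n) = -5 - n/2 (P(n) = (10 + n)/(20 - 22) = (10 + n)/(-2) = (10 + n)*(-1/2) = -5 - n/2)
U(L) = -sqrt(1595)/3 (U(L) = -sqrt(922 + 673)/3 = -sqrt(1595)/3)
H(O) = -106
(2088267 + H(1796))*(U(P(-12)) - 1158603) = (2088267 - 106)*(-sqrt(1595)/3 - 1158603) = 2088161*(-1158603 - sqrt(1595)/3) = -2419349599083 - 2088161*sqrt(1595)/3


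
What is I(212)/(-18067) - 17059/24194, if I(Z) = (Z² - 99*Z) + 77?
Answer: -889659355/437112998 ≈ -2.0353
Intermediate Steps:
I(Z) = 77 + Z² - 99*Z
I(212)/(-18067) - 17059/24194 = (77 + 212² - 99*212)/(-18067) - 17059/24194 = (77 + 44944 - 20988)*(-1/18067) - 17059*1/24194 = 24033*(-1/18067) - 17059/24194 = -24033/18067 - 17059/24194 = -889659355/437112998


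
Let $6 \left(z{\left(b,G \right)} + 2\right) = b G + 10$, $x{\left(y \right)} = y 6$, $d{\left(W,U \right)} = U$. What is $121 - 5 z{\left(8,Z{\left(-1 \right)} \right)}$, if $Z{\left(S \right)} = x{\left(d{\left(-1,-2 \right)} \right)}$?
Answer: $\frac{608}{3} \approx 202.67$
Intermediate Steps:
$x{\left(y \right)} = 6 y$
$Z{\left(S \right)} = -12$ ($Z{\left(S \right)} = 6 \left(-2\right) = -12$)
$z{\left(b,G \right)} = - \frac{1}{3} + \frac{G b}{6}$ ($z{\left(b,G \right)} = -2 + \frac{b G + 10}{6} = -2 + \frac{G b + 10}{6} = -2 + \frac{10 + G b}{6} = -2 + \left(\frac{5}{3} + \frac{G b}{6}\right) = - \frac{1}{3} + \frac{G b}{6}$)
$121 - 5 z{\left(8,Z{\left(-1 \right)} \right)} = 121 - 5 \left(- \frac{1}{3} + \frac{1}{6} \left(-12\right) 8\right) = 121 - 5 \left(- \frac{1}{3} - 16\right) = 121 - - \frac{245}{3} = 121 + \frac{245}{3} = \frac{608}{3}$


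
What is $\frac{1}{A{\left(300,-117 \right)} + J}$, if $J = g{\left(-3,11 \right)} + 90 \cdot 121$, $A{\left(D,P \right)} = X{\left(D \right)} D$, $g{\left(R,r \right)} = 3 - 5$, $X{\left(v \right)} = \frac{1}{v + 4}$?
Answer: $\frac{76}{827563} \approx 9.1836 \cdot 10^{-5}$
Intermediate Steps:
$X{\left(v \right)} = \frac{1}{4 + v}$
$g{\left(R,r \right)} = -2$
$A{\left(D,P \right)} = \frac{D}{4 + D}$
$J = 10888$ ($J = -2 + 90 \cdot 121 = -2 + 10890 = 10888$)
$\frac{1}{A{\left(300,-117 \right)} + J} = \frac{1}{\frac{300}{4 + 300} + 10888} = \frac{1}{\frac{300}{304} + 10888} = \frac{1}{300 \cdot \frac{1}{304} + 10888} = \frac{1}{\frac{75}{76} + 10888} = \frac{1}{\frac{827563}{76}} = \frac{76}{827563}$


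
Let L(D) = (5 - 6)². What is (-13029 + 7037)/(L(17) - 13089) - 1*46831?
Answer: -76614767/1636 ≈ -46831.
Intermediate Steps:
L(D) = 1 (L(D) = (-1)² = 1)
(-13029 + 7037)/(L(17) - 13089) - 1*46831 = (-13029 + 7037)/(1 - 13089) - 1*46831 = -5992/(-13088) - 46831 = -5992*(-1/13088) - 46831 = 749/1636 - 46831 = -76614767/1636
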